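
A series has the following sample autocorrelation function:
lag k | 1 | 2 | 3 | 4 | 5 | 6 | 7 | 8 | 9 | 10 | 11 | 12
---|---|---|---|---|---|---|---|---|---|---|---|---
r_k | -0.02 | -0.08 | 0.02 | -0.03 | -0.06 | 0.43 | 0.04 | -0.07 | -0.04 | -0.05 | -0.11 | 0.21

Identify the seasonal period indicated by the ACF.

The largest autocorrelation is r_6 = 0.43, with a weaker echo at lag 12 (0.21); the remaining lags stay at or below 0.04.
The dominant spike at lag 6 indicates a seasonal period of 6.

6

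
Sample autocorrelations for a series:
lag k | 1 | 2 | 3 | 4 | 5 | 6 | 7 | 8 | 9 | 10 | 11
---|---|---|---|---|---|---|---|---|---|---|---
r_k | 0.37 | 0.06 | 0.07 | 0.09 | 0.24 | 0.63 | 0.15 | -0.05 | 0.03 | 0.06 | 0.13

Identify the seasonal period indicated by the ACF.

6

The largest autocorrelation is r_6 = 0.63; the remaining lags stay at or below 0.37. The elevated value at lag 1 (0.37), dropping to 0.06 at lag 2, reflects decaying short-term dependence rather than seasonality.
The dominant spike at lag 6 indicates a seasonal period of 6.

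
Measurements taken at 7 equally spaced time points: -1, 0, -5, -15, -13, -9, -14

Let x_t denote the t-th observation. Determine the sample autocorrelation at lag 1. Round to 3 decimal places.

Mean x̄ = (-1 + 0 − 5 − 15 − 13 − 9 − 14)/7 = -8.1429
Deviations from mean: 7.1429, 8.1429, 3.1429, -6.8571, -4.8571, -0.8571, -5.8571
Σ(x_t−x̄)(x_{t+1}−x̄) = (58.1633) + (25.5918) + (-21.5510) + (33.3061) + (4.1633) + (5.0204) = 104.6939
Denominator Σ(x_t−x̄)² = 232.8571
r_1 = 104.6939 / 232.8571 = 0.450

0.450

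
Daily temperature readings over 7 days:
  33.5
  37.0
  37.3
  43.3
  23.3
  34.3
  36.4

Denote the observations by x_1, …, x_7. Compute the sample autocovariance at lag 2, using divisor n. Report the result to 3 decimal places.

Mean x̄ = (33.5 + 37.0 + 37.3 + 43.3 + 23.3 + 34.3 + 36.4)/7 = 35.0143
Deviations: -1.5143, 1.9857, 2.2857, 8.2857, -11.7143, -0.7143, 1.3857
Σ_{t=1}^{5}(x_t−x̄)(x_{t+2}−x̄) = -35.9347
γ_2 = -35.9347 / 7 = -5.134

-5.134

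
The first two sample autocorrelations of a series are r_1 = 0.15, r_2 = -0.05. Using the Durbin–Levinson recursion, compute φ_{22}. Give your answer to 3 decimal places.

-0.074

φ_{22} = (r_2 − r_1²) / (1 − r_1²)
r_1² = (0.15)² = 0.0225
Numerator = -0.05 − 0.0225 = -0.0725; denominator = 1 − 0.0225 = 0.9775
φ_{22} = -0.0725 / 0.9775 = -0.074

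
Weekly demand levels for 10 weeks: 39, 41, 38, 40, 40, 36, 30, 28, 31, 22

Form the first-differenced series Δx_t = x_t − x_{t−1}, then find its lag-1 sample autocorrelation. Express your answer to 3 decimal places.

First differences Δx: 2, -3, 2, 0, -4, -6, -2, 3, -9
Mean of differences = -1.8889
Numerator Σ(Δx_t−Δx̄)(Δx_{t+1}−Δx̄) = -31.4568
Denominator Σ(Δx_t−Δx̄)² = 130.8889
r_1(Δx) = -31.4568 / 130.8889 = -0.240

-0.240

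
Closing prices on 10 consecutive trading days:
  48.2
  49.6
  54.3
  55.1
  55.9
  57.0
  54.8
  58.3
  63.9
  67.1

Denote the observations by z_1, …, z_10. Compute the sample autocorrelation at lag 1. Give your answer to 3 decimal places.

0.551

Mean z̄ = (48.2 + 49.6 + 54.3 + 55.1 + 55.9 + 57.0 + 54.8 + 58.3 + 63.9 + 67.1)/10 = 56.4200
Numerator Σ_{t=1}^{9}(z_t−z̄)(z_{t+1}−z̄) = 163.6656
Denominator Σ(z_t−z̄)² = 297.0960
r_1 = 163.6656 / 297.0960 = 0.551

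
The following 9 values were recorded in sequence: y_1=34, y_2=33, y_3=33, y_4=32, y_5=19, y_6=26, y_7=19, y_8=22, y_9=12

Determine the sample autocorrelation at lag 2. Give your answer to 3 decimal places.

Mean ȳ = (34 + 33 + 33 + 32 + 19 + 26 + 19 + 22 + 12)/9 = 25.5556
Numerator Σ_{t=1}^{7}(y_t−ȳ)(y_{t+2}−ȳ) = 195.1605
Denominator Σ(y_t−ȳ)² = 506.2222
r_2 = 195.1605 / 506.2222 = 0.386

0.386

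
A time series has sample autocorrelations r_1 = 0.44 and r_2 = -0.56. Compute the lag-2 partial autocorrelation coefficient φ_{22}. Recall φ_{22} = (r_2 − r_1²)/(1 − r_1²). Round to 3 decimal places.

φ_{22} = (r_2 − r_1²) / (1 − r_1²)
r_1² = (0.44)² = 0.1936
Numerator = -0.56 − 0.1936 = -0.7536; denominator = 1 − 0.1936 = 0.8064
φ_{22} = -0.7536 / 0.8064 = -0.935

-0.935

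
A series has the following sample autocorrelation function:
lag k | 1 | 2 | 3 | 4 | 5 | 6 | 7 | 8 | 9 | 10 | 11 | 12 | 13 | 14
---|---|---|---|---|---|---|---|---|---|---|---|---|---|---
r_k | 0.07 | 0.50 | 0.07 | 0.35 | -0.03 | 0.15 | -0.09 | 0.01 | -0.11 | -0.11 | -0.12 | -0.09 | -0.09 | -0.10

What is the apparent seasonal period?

2

The largest autocorrelation is r_2 = 0.50, with weaker echoes at lags 4 (0.35) and 6 (0.15); the remaining lags stay at or below 0.07.
The dominant spike at lag 2 indicates a seasonal period of 2.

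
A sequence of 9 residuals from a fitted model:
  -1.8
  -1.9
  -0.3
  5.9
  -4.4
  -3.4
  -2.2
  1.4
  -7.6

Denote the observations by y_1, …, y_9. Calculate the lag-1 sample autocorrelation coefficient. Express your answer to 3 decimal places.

-0.221

Mean ȳ = (-1.8 − 1.9 − 0.3 + 5.9 − 4.4 − 3.4 − 2.2 + 1.4 − 7.6)/9 = -1.5889
Numerator Σ_{t=1}^{8}(y_t−ȳ)(y_{t+1}−ȳ) = -25.3301
Denominator Σ(y_t−ȳ)² = 114.5089
r_1 = -25.3301 / 114.5089 = -0.221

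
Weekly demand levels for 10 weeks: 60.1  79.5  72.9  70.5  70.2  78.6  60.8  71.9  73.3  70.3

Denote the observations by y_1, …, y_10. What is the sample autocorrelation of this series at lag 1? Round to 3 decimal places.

Mean ȳ = (60.1 + 79.5 + 72.9 + 70.5 + 70.2 + 78.6 + 60.8 + 71.9 + 73.3 + 70.3)/10 = 70.8100
Numerator Σ_{t=1}^{9}(y_t−ȳ)(y_{t+1}−ȳ) = -167.5631
Denominator Σ(y_t−ȳ)² = 363.5890
r_1 = -167.5631 / 363.5890 = -0.461

-0.461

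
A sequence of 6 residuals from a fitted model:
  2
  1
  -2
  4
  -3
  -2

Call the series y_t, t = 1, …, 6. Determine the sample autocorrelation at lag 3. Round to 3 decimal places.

Mean ȳ = (2 + 1 − 2 + 4 − 3 − 2)/6 = 0.0000
Numerator Σ_{t=1}^{3}(y_t−ȳ)(y_{t+3}−ȳ) = 9.0000
Denominator Σ(y_t−ȳ)² = 38.0000
r_3 = 9.0000 / 38.0000 = 0.237

0.237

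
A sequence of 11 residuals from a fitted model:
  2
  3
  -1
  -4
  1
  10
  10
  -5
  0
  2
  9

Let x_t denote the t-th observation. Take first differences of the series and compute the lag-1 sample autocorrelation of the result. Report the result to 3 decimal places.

-0.030

First differences Δx: 1, -4, -3, 5, 9, 0, -15, 5, 2, 7
Mean of differences = 0.7000
Numerator Σ(Δx_t−Δx̄)(Δx_{t+1}−Δx̄) = -12.7900
Denominator Σ(Δx_t−Δx̄)² = 430.1000
r_1(Δx) = -12.7900 / 430.1000 = -0.030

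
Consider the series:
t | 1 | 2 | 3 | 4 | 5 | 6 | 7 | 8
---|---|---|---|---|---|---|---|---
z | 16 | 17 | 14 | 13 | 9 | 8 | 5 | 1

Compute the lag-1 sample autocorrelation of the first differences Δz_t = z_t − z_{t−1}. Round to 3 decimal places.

First differences Δz: 1, -3, -1, -4, -1, -3, -4
Mean of differences = -2.1429
Numerator Σ(Δz_t−Δz̄)(Δz_{t+1}−Δz̄) = -7.3061
Denominator Σ(Δz_t−Δz̄)² = 20.8571
r_1(Δz) = -7.3061 / 20.8571 = -0.350

-0.350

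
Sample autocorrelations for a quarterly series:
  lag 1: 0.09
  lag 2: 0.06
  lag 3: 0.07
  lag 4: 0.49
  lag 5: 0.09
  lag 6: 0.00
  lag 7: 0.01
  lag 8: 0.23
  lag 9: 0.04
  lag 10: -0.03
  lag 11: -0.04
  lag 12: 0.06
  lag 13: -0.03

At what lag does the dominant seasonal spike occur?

4

The largest autocorrelation is r_4 = 0.49, with a weaker echo at lag 8 (0.23); the remaining lags stay at or below 0.09.
The dominant spike at lag 4 indicates a seasonal period of 4.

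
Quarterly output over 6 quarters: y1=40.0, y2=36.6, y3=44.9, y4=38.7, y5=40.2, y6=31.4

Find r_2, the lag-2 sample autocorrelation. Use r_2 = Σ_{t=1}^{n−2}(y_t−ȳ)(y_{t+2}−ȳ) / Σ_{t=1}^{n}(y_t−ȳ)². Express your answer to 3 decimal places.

0.178

Mean ȳ = (40.0 + 36.6 + 44.9 + 38.7 + 40.2 + 31.4)/6 = 38.6333
Deviations from mean: 1.3667, -2.0333, 6.2667, 0.0667, 1.5667, -7.2333
Numerator Σ_{t=1}^{4}(y_t−ȳ)(y_{t+2}−ȳ) = 17.7644
Denominator Σ(y_t−ȳ)² = 100.0533
r_2 = 17.7644 / 100.0533 = 0.178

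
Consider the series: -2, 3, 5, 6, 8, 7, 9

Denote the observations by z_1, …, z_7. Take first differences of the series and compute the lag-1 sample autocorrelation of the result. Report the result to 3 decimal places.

First differences Δz: 5, 2, 1, 2, -1, 2
Mean of differences = 1.8333
Numerator Σ(Δz_t−Δz̄)(Δz_{t+1}−Δz̄) = -0.6944
Denominator Σ(Δz_t−Δz̄)² = 18.8333
r_1(Δz) = -0.6944 / 18.8333 = -0.037

-0.037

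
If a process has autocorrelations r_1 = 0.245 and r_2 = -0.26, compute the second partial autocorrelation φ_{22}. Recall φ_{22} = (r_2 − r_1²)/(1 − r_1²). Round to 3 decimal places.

-0.340

φ_{22} = (r_2 − r_1²) / (1 − r_1²)
r_1² = (0.245)² = 0.060025
Numerator = -0.26 − 0.0600 = -0.3200; denominator = 1 − 0.0600 = 0.9400
φ_{22} = -0.3200 / 0.9400 = -0.340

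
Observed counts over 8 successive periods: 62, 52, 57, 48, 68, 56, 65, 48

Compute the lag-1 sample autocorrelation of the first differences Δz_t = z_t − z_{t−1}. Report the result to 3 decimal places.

First differences Δz: -10, 5, -9, 20, -12, 9, -17
Mean of differences = -2.0000
Numerator Σ(Δz_t−Δz̄)(Δz_{t+1}−Δz̄) = -754.0000
Denominator Σ(Δz_t−Δz̄)² = 1092.0000
r_1(Δz) = -754.0000 / 1092.0000 = -0.690

-0.690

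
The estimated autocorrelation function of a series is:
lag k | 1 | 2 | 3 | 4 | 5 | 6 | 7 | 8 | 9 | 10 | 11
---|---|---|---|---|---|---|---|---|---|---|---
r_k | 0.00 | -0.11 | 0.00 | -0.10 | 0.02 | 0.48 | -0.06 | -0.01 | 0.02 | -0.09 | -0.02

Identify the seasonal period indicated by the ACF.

The largest autocorrelation is r_6 = 0.48; the remaining lags stay at or below 0.02.
The dominant spike at lag 6 indicates a seasonal period of 6.

6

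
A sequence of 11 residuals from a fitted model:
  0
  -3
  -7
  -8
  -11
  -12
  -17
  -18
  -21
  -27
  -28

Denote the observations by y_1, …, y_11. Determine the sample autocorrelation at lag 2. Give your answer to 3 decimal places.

0.410

Mean ȳ = (0 − 3 − 7 − 8 − 11 − 12 − 17 − 18 − 21 − 27 − 28)/11 = -13.8182
Numerator Σ_{t=1}^{9}(y_t−ȳ)(y_{t+2}−ȳ) = 350.2066
Denominator Σ(y_t−ȳ)² = 853.6364
r_2 = 350.2066 / 853.6364 = 0.410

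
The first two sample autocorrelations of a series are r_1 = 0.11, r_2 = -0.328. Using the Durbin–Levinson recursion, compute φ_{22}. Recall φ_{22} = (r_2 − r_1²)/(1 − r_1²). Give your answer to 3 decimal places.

φ_{22} = (r_2 − r_1²) / (1 − r_1²)
r_1² = (0.11)² = 0.0121
Numerator = -0.328 − 0.0121 = -0.3401; denominator = 1 − 0.0121 = 0.9879
φ_{22} = -0.3401 / 0.9879 = -0.344

-0.344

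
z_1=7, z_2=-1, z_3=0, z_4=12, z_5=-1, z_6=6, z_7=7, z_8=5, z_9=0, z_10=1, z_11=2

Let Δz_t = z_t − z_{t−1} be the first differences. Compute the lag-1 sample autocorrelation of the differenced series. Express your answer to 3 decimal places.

-0.507

First differences Δz: -8, 1, 12, -13, 7, 1, -2, -5, 1, 1
Mean of differences = -0.5000
Numerator Σ(Δz_t−Δz̄)(Δz_{t+1}−Δz̄) = -231.2500
Denominator Σ(Δz_t−Δz̄)² = 456.5000
r_1(Δz) = -231.2500 / 456.5000 = -0.507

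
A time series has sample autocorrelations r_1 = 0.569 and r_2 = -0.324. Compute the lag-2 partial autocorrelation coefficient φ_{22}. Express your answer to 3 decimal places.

φ_{22} = (r_2 − r_1²) / (1 − r_1²)
r_1² = (0.569)² = 0.323761
Numerator = -0.324 − 0.3238 = -0.6478; denominator = 1 − 0.3238 = 0.6762
φ_{22} = -0.6478 / 0.6762 = -0.958

-0.958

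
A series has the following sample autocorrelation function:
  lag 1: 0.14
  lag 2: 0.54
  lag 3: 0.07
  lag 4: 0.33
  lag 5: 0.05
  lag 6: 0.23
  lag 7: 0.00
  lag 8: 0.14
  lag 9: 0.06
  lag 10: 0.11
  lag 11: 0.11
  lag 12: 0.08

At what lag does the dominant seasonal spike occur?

The largest autocorrelation is r_2 = 0.54, with weaker echoes at lags 4 (0.33) and 6 (0.23); the remaining lags stay at or below 0.14.
The dominant spike at lag 2 indicates a seasonal period of 2.

2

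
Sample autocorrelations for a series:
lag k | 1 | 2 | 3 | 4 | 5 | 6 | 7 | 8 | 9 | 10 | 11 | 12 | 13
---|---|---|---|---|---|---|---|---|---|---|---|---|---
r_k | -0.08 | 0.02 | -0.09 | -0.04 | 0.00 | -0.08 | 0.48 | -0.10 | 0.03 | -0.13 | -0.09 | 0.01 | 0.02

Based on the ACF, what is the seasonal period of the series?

The largest autocorrelation is r_7 = 0.48; the remaining lags stay at or below 0.03.
The dominant spike at lag 7 indicates a seasonal period of 7.

7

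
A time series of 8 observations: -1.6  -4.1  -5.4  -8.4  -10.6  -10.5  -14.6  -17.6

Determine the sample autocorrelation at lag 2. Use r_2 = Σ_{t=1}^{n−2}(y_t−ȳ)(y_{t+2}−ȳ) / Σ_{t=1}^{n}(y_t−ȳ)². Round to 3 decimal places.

Mean ȳ = (-1.6 − 4.1 − 5.4 − 8.4 − 10.6 − 10.5 − 14.6 − 17.6)/8 = -9.1000
Σ(y_t−ȳ)(y_{t+2}−ȳ) = (27.7500) + (3.5000) + (-5.5500) + (-0.9800) + (8.2500) + (11.9000) = 44.8700
Denominator Σ(y_t−ȳ)² = 202.1400
r_2 = 44.8700 / 202.1400 = 0.222

0.222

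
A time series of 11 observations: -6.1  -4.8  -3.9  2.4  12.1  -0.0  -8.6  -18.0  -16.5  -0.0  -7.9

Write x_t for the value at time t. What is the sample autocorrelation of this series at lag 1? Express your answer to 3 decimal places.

Mean x̄ = (-6.1 − 4.8 − 3.9 + 2.4 + 12.1 − 0.0 − 8.6 − 18.0 − 16.5 − 0.0 − 7.9)/11 = -4.6636
Numerator Σ_{t=1}^{10}(x_t−x̄)(x_{t+1}−x̄) = 323.7769
Denominator Σ(x_t−x̄)² = 721.0055
r_1 = 323.7769 / 721.0055 = 0.449

0.449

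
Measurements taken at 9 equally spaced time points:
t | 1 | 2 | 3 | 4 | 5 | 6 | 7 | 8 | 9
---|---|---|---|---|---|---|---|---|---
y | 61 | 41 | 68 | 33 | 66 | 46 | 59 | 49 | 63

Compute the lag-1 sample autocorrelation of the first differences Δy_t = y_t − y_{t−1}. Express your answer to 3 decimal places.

First differences Δy: -20, 27, -35, 33, -20, 13, -10, 14
Mean of differences = 0.2500
Numerator Σ(Δy_t−Δȳ)(Δy_{t+1}−Δȳ) = -3832.0625
Denominator Σ(Δy_t−Δȳ)² = 4307.5000
r_1(Δy) = -3832.0625 / 4307.5000 = -0.890

-0.890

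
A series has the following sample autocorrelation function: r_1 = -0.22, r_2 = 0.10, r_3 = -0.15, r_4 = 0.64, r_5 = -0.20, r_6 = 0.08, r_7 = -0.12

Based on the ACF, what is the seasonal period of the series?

4

The largest autocorrelation is r_4 = 0.64; the remaining lags stay at or below 0.10.
The dominant spike at lag 4 indicates a seasonal period of 4.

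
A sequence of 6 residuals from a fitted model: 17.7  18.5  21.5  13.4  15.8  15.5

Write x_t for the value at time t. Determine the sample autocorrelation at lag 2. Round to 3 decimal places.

-0.059

Mean x̄ = (17.7 + 18.5 + 21.5 + 13.4 + 15.8 + 15.5)/6 = 17.0667
Numerator Σ_{t=1}^{4}(x_t−x̄)(x_{t+2}−x̄) = -2.3189
Denominator Σ(x_t−x̄)² = 39.6133
r_2 = -2.3189 / 39.6133 = -0.059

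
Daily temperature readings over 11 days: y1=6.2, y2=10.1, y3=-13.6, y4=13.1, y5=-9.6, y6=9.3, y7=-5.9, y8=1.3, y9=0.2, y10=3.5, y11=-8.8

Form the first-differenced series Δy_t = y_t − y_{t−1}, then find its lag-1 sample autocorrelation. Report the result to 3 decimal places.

-0.859

First differences Δy: 3.9, -23.7, 26.7, -22.7, 18.9, -15.2, 7.2, -1.1, 3.3, -12.3
Mean of differences = -1.5000
Numerator Σ(Δy_t−Δȳ)(Δy_{t+1}−Δȳ) = -2221.3500
Denominator Σ(Δy_t−Δȳ)² = 2586.0600
r_1(Δy) = -2221.3500 / 2586.0600 = -0.859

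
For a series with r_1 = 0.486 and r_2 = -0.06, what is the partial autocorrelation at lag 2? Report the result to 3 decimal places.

-0.388

φ_{22} = (r_2 − r_1²) / (1 − r_1²)
r_1² = (0.486)² = 0.236196
Numerator = -0.06 − 0.2362 = -0.2962; denominator = 1 − 0.2362 = 0.7638
φ_{22} = -0.2962 / 0.7638 = -0.388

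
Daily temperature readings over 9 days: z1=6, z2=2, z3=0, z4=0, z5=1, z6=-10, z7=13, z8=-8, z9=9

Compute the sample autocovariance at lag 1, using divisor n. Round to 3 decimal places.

Mean z̄ = (6 + 2 + 0 + 0 + 1 − 10 + 13 − 8 + 9)/9 = 1.4444
Σ_{t=1}^{8}(z_t−z̄)(z_{t+1}−z̄) = -303.1975
γ_1 = -303.1975 / 9 = -33.689

-33.689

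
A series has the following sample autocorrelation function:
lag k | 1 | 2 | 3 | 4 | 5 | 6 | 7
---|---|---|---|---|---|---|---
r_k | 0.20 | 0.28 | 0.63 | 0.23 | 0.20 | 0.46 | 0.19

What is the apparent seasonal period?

3

The largest autocorrelation is r_3 = 0.63, with a weaker echo at lag 6 (0.46); the remaining lags stay at or below 0.28.
The dominant spike at lag 3 indicates a seasonal period of 3.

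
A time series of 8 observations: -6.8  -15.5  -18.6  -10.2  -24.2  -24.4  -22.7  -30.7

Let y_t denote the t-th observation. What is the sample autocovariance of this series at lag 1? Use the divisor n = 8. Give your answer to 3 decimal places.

11.621

Mean ȳ = (-6.8 − 15.5 − 18.6 − 10.2 − 24.2 − 24.4 − 22.7 − 30.7)/8 = -19.1375
Σ_{t=1}^{7}(y_t−ȳ)(y_{t+1}−ȳ) = 92.9711
γ_1 = 92.9711 / 8 = 11.621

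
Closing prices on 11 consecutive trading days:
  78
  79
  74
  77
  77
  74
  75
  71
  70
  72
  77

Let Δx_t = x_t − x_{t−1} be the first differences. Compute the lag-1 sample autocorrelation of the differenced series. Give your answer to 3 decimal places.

First differences Δx: 1, -5, 3, 0, -3, 1, -4, -1, 2, 5
Mean of differences = -0.1000
Numerator Σ(Δx_t−Δx̄)(Δx_{t+1}−Δx̄) = -15.7100
Denominator Σ(Δx_t−Δx̄)² = 90.9000
r_1(Δx) = -15.7100 / 90.9000 = -0.173

-0.173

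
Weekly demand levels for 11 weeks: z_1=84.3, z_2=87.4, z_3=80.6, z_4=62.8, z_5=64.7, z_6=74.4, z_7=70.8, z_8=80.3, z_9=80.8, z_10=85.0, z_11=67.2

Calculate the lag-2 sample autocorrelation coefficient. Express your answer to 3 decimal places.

Mean z̄ = (84.3 + 87.4 + 80.6 + 62.8 + 64.7 + 74.4 + 70.8 + 80.3 + 80.8 + 85.0 + 67.2)/11 = 76.2091
Numerator Σ_{t=1}^{9}(z_t−z̄)(z_{t+2}−z̄) = -116.1874
Denominator Σ(z_t−z̄)² = 751.0291
r_2 = -116.1874 / 751.0291 = -0.155

-0.155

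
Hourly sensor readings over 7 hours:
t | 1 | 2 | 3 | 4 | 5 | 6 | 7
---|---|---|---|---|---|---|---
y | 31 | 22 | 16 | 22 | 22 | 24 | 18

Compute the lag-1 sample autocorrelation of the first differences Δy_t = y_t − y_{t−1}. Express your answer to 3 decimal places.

First differences Δy: -9, -6, 6, 0, 2, -6
Mean of differences = -2.1667
Numerator Σ(Δy_t−Δȳ)(Δy_{t+1}−Δȳ) = 5.6389
Denominator Σ(Δy_t−Δȳ)² = 164.8333
r_1(Δy) = 5.6389 / 164.8333 = 0.034

0.034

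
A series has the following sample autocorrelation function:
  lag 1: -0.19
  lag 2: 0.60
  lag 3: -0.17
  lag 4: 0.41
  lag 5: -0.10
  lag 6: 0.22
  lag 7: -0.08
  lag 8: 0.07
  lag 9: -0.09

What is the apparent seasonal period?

The largest autocorrelation is r_2 = 0.60, with weaker echoes at lags 4 (0.41) and 6 (0.22); the remaining lags stay at or below 0.07.
The dominant spike at lag 2 indicates a seasonal period of 2.

2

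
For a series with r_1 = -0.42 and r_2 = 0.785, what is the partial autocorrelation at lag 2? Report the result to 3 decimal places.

φ_{22} = (r_2 − r_1²) / (1 − r_1²)
r_1² = (-0.42)² = 0.1764
Numerator = 0.785 − 0.1764 = 0.6086; denominator = 1 − 0.1764 = 0.8236
φ_{22} = 0.6086 / 0.8236 = 0.739

0.739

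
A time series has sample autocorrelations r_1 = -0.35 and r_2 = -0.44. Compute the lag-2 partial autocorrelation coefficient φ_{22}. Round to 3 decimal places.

-0.641

φ_{22} = (r_2 − r_1²) / (1 − r_1²)
r_1² = (-0.35)² = 0.1225
Numerator = -0.44 − 0.1225 = -0.5625; denominator = 1 − 0.1225 = 0.8775
φ_{22} = -0.5625 / 0.8775 = -0.641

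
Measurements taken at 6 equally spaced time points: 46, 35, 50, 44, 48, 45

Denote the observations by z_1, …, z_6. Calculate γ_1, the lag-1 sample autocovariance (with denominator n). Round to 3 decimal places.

-11.519

Mean z̄ = (46 + 35 + 50 + 44 + 48 + 45)/6 = 44.6667
Σ_{t=1}^{5}(z_t−z̄)(z_{t+1}−z̄) = -69.1111
γ_1 = -69.1111 / 6 = -11.519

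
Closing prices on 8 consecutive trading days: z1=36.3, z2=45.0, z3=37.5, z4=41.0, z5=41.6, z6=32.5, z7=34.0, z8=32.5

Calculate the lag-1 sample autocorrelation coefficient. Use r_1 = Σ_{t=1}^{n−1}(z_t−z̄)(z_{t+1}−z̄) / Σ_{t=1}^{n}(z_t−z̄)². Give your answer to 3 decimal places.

0.131

Mean z̄ = (36.3 + 45.0 + 37.5 + 41.0 + 41.6 + 32.5 + 34.0 + 32.5)/8 = 37.5500
Numerator Σ_{t=1}^{7}(z_t−z̄)(z_{t+1}−z̄) = 19.5175
Denominator Σ(z_t−z̄)² = 148.9800
r_1 = 19.5175 / 148.9800 = 0.131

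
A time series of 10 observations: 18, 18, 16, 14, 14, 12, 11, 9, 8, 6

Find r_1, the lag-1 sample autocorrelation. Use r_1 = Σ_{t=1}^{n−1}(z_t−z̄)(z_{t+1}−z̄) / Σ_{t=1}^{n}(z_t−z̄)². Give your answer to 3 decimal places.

0.693

Mean z̄ = (18 + 18 + 16 + 14 + 14 + 12 + 11 + 9 + 8 + 6)/10 = 12.6000
Numerator Σ_{t=1}^{9}(z_t−z̄)(z_{t+1}−z̄) = 107.0400
Denominator Σ(z_t−z̄)² = 154.4000
r_1 = 107.0400 / 154.4000 = 0.693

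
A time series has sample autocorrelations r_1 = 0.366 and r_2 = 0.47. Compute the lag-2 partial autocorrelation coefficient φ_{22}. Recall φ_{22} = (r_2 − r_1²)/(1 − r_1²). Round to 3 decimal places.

φ_{22} = (r_2 − r_1²) / (1 − r_1²)
r_1² = (0.366)² = 0.133956
Numerator = 0.47 − 0.1340 = 0.3360; denominator = 1 − 0.1340 = 0.8660
φ_{22} = 0.3360 / 0.8660 = 0.388

0.388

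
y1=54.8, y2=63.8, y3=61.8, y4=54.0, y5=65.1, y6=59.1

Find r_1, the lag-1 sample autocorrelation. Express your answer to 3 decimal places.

-0.540

Mean ȳ = (54.8 + 63.8 + 61.8 + 54.0 + 65.1 + 59.1)/6 = 59.7667
Σ(y_t−ȳ)(y_{t+1}−ȳ) = (-20.0322) + (8.2011) + (-11.7256) + (-30.7556) + (-3.5556) = -57.8678
Denominator Σ(y_t−ȳ)² = 107.2133
r_1 = -57.8678 / 107.2133 = -0.540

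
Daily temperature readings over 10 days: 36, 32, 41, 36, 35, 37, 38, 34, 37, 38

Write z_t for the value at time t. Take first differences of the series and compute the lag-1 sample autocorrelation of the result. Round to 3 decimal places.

First differences Δz: -4, 9, -5, -1, 2, 1, -4, 3, 1
Mean of differences = 0.2222
Numerator Σ(Δz_t−Δz̄)(Δz_{t+1}−Δz̄) = -90.1605
Denominator Σ(Δz_t−Δz̄)² = 153.5556
r_1(Δz) = -90.1605 / 153.5556 = -0.587

-0.587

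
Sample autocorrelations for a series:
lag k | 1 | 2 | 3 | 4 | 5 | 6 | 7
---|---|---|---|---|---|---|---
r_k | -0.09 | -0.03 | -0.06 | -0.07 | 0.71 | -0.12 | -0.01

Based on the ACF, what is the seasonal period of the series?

5

The largest autocorrelation is r_5 = 0.71; the remaining lags stay at or below -0.01.
The dominant spike at lag 5 indicates a seasonal period of 5.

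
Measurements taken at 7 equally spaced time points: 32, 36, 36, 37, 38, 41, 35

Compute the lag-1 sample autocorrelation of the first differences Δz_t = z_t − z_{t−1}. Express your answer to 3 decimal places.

-0.272

First differences Δz: 4, 0, 1, 1, 3, -6
Mean of differences = 0.5000
Numerator Σ(Δz_t−Δz̄)(Δz_{t+1}−Δz̄) = -16.7500
Denominator Σ(Δz_t−Δz̄)² = 61.5000
r_1(Δz) = -16.7500 / 61.5000 = -0.272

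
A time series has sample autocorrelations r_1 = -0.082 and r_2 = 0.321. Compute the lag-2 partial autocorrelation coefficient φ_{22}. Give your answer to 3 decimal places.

0.316

φ_{22} = (r_2 − r_1²) / (1 − r_1²)
r_1² = (-0.082)² = 0.006724
Numerator = 0.321 − 0.0067 = 0.3143; denominator = 1 − 0.0067 = 0.9933
φ_{22} = 0.3143 / 0.9933 = 0.316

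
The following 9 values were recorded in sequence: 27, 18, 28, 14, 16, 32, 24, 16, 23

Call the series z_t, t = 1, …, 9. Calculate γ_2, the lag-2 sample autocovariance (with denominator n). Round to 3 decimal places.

Mean z̄ = (27 + 18 + 28 + 14 + 16 + 32 + 24 + 16 + 23)/9 = 22.0000
Σ_{t=1}^{7}(z_t−z̄)(z_{t+2}−z̄) = -124.0000
γ_2 = -124.0000 / 9 = -13.778

-13.778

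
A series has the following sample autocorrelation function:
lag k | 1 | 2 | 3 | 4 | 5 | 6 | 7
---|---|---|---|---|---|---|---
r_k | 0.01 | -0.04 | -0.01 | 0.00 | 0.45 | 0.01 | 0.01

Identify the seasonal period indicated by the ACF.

The largest autocorrelation is r_5 = 0.45; the remaining lags stay at or below 0.01.
The dominant spike at lag 5 indicates a seasonal period of 5.

5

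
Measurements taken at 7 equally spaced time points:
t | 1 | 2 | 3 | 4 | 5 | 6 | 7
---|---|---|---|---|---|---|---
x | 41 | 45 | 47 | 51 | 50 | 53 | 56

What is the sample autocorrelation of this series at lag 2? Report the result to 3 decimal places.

0.136

Mean x̄ = (41 + 45 + 47 + 51 + 50 + 53 + 56)/7 = 49.0000
Deviations from mean: -8.0000, -4.0000, -2.0000, 2.0000, 1.0000, 4.0000, 7.0000
Σ(x_t−x̄)(x_{t+2}−x̄) = (16.0000) + (-8.0000) + (-2.0000) + (8.0000) + (7.0000) = 21.0000
Denominator Σ(x_t−x̄)² = 154.0000
r_2 = 21.0000 / 154.0000 = 0.136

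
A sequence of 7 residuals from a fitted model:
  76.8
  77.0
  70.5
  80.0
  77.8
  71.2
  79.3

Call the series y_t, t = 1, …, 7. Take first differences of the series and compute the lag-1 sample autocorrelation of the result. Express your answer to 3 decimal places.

First differences Δy: 0.2, -6.5, 9.5, -2.2, -6.6, 8.1
Mean of differences = 0.4167
Numerator Σ(Δy_t−Δȳ)(Δy_{t+1}−Δȳ) = -120.6469
Denominator Σ(Δy_t−Δȳ)² = 245.5083
r_1(Δy) = -120.6469 / 245.5083 = -0.491

-0.491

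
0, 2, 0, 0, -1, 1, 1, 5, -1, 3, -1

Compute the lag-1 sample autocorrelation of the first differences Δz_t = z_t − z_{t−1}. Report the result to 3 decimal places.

First differences Δz: 2, -2, 0, -1, 2, 0, 4, -6, 4, -4
Mean of differences = -0.1000
Numerator Σ(Δz_t−Δz̄)(Δz_{t+1}−Δz̄) = -69.9100
Denominator Σ(Δz_t−Δz̄)² = 96.9000
r_1(Δz) = -69.9100 / 96.9000 = -0.721

-0.721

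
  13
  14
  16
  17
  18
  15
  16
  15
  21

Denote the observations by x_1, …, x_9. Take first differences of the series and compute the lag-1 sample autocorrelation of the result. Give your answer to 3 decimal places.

-0.217

First differences Δx: 1, 2, 1, 1, -3, 1, -1, 6
Mean of differences = 1.0000
Numerator Σ(Δx_t−Δx̄)(Δx_{t+1}−Δx̄) = -10.0000
Denominator Σ(Δx_t−Δx̄)² = 46.0000
r_1(Δx) = -10.0000 / 46.0000 = -0.217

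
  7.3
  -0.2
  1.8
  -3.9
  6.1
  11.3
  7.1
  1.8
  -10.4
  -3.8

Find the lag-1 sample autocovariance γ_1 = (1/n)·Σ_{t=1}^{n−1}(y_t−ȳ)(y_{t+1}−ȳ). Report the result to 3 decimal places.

Mean ȳ = (7.3 − 0.2 + 1.8 − 3.9 + 6.1 + 11.3 + 7.1 + 1.8 − 10.4 − 3.8)/10 = 1.7100
Σ_{t=1}^{9}(y_t−ȳ)(y_{t+1}−ȳ) = 123.9299
γ_1 = 123.9299 / 10 = 12.393

12.393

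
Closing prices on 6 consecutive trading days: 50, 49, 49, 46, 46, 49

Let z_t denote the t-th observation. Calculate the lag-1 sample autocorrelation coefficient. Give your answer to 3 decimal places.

Mean z̄ = (50 + 49 + 49 + 46 + 46 + 49)/6 = 48.1667
Deviations from mean: 1.8333, 0.8333, 0.8333, -2.1667, -2.1667, 0.8333
Numerator Σ_{t=1}^{5}(z_t−z̄)(z_{t+1}−z̄) = 3.3056
Denominator Σ(z_t−z̄)² = 14.8333
r_1 = 3.3056 / 14.8333 = 0.223

0.223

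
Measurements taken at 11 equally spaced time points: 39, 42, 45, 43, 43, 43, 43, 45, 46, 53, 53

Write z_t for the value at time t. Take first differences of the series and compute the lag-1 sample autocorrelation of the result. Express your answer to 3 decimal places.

-0.095

First differences Δz: 3, 3, -2, 0, 0, 0, 2, 1, 7, 0
Mean of differences = 1.4000
Numerator Σ(Δz_t−Δz̄)(Δz_{t+1}−Δz̄) = -5.3600
Denominator Σ(Δz_t−Δz̄)² = 56.4000
r_1(Δz) = -5.3600 / 56.4000 = -0.095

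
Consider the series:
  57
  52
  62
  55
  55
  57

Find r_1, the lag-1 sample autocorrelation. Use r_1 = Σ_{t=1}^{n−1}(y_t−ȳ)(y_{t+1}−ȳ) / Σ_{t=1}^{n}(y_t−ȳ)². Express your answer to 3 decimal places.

Mean ȳ = (57 + 52 + 62 + 55 + 55 + 57)/6 = 56.3333
Deviations from mean: 0.6667, -4.3333, 5.6667, -1.3333, -1.3333, 0.6667
Numerator Σ_{t=1}^{5}(y_t−ȳ)(y_{t+1}−ȳ) = -34.1111
Denominator Σ(y_t−ȳ)² = 55.3333
r_1 = -34.1111 / 55.3333 = -0.616

-0.616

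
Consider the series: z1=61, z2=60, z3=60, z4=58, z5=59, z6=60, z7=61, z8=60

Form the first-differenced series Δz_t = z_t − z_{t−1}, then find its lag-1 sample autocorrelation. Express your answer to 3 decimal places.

-0.099

First differences Δz: -1, 0, -2, 1, 1, 1, -1
Mean of differences = -0.1429
Numerator Σ(Δz_t−Δz̄)(Δz_{t+1}−Δz̄) = -0.8776
Denominator Σ(Δz_t−Δz̄)² = 8.8571
r_1(Δz) = -0.8776 / 8.8571 = -0.099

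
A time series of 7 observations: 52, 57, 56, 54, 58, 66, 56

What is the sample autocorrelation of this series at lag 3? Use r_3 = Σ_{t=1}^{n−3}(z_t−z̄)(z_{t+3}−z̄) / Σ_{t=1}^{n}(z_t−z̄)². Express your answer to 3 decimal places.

Mean z̄ = (52 + 57 + 56 + 54 + 58 + 66 + 56)/7 = 57.0000
Deviations from mean: -5.0000, 0.0000, -1.0000, -3.0000, 1.0000, 9.0000, -1.0000
Σ(z_t−z̄)(z_{t+3}−z̄) = (15.0000) + (0.0000) + (-9.0000) + (3.0000) = 9.0000
Denominator Σ(z_t−z̄)² = 118.0000
r_3 = 9.0000 / 118.0000 = 0.076

0.076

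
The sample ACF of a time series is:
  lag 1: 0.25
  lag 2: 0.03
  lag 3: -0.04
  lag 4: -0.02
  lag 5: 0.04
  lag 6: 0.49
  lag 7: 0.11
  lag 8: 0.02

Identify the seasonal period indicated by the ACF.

The largest autocorrelation is r_6 = 0.49; the remaining lags stay at or below 0.25. The elevated value at lag 1 (0.25), dropping to 0.03 at lag 2, reflects decaying short-term dependence rather than seasonality.
The dominant spike at lag 6 indicates a seasonal period of 6.

6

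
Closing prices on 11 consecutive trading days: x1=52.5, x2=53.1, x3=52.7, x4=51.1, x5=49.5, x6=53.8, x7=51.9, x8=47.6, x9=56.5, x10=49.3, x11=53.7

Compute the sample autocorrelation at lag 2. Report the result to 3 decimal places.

0.119

Mean x̄ = (52.5 + 53.1 + 52.7 + 51.1 + 49.5 + 53.8 + 51.9 + 47.6 + 56.5 + 49.3 + 53.7)/11 = 51.9727
Numerator Σ_{t=1}^{9}(x_t−x̄)(x_{t+2}−x̄) = 7.3740
Denominator Σ(x_t−x̄)² = 62.0418
r_2 = 7.3740 / 62.0418 = 0.119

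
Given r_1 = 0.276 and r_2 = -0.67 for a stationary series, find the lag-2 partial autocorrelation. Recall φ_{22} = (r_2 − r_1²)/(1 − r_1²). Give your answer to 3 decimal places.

-0.808

φ_{22} = (r_2 − r_1²) / (1 − r_1²)
r_1² = (0.276)² = 0.076176
Numerator = -0.67 − 0.0762 = -0.7462; denominator = 1 − 0.0762 = 0.9238
φ_{22} = -0.7462 / 0.9238 = -0.808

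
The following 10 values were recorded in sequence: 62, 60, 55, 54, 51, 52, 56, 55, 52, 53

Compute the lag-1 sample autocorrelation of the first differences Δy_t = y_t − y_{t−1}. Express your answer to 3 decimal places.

First differences Δy: -2, -5, -1, -3, 1, 4, -1, -3, 1
Mean of differences = -1.0000
Numerator Σ(Δy_t−Δȳ)(Δy_{t+1}−Δȳ) = 6.0000
Denominator Σ(Δy_t−Δȳ)² = 58.0000
r_1(Δy) = 6.0000 / 58.0000 = 0.103

0.103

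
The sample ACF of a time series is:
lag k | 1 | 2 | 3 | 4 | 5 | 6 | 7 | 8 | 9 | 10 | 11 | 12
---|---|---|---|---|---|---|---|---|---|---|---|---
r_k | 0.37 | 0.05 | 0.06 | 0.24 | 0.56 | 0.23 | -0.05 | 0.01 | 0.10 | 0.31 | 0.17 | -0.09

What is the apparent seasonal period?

The largest autocorrelation is r_5 = 0.56; the remaining lags stay at or below 0.37. The elevated value at lag 1 (0.37), dropping to 0.05 at lag 2, reflects decaying short-term dependence rather than seasonality.
The dominant spike at lag 5 indicates a seasonal period of 5.

5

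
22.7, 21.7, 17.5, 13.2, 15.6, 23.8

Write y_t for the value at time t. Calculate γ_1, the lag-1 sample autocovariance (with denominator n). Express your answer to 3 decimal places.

Mean ȳ = (22.7 + 21.7 + 17.5 + 13.2 + 15.6 + 23.8)/6 = 19.0833
Deviations: 3.6167, 2.6167, -1.5833, -5.8833, -3.4833, 4.7167
Σ_{t=1}^{5}(y_t−ȳ)(y_{t+1}−ȳ) = 18.6997
γ_1 = 18.6997 / 6 = 3.117

3.117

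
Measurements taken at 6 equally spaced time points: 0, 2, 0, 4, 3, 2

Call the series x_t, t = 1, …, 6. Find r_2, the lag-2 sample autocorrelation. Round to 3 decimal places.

Mean x̄ = (0 + 2 + 0 + 4 + 3 + 2)/6 = 1.8333
Deviations from mean: -1.8333, 0.1667, -1.8333, 2.1667, 1.1667, 0.1667
Σ(x_t−x̄)(x_{t+2}−x̄) = (3.3611) + (0.3611) + (-2.1389) + (0.3611) = 1.9444
Denominator Σ(x_t−x̄)² = 12.8333
r_2 = 1.9444 / 12.8333 = 0.152

0.152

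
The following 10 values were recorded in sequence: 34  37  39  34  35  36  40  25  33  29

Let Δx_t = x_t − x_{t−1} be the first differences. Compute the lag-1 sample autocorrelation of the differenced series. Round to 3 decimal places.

First differences Δx: 3, 2, -5, 1, 1, 4, -15, 8, -4
Mean of differences = -0.5556
Numerator Σ(Δx_t−Δx̄)(Δx_{t+1}−Δx̄) = -218.5309
Denominator Σ(Δx_t−Δx̄)² = 358.2222
r_1(Δx) = -218.5309 / 358.2222 = -0.610

-0.610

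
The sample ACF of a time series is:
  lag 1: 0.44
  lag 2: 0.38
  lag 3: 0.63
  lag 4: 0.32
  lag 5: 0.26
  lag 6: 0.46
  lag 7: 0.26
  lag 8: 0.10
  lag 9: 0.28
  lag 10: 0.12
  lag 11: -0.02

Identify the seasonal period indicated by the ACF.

3

The largest autocorrelation is r_3 = 0.63, with a weaker echo at lag 6 (0.46); the remaining lags stay at or below 0.44. The elevated value at lag 1 (0.44), dropping to 0.38 at lag 2, reflects decaying short-term dependence rather than seasonality.
The dominant spike at lag 3 indicates a seasonal period of 3.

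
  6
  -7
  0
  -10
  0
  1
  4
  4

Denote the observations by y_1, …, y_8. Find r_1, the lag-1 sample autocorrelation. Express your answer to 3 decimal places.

Mean ȳ = (6 − 7 + 0 − 10 + 0 + 1 + 4 + 4)/8 = -0.2500
Σ(y_t−ȳ)(y_{t+1}−ȳ) = (-42.1875) + (-1.6875) + (-2.4375) + (-2.4375) + (0.3125) + (5.3125) + (18.0625) = -25.0625
Denominator Σ(y_t−ȳ)² = 217.5000
r_1 = -25.0625 / 217.5000 = -0.115

-0.115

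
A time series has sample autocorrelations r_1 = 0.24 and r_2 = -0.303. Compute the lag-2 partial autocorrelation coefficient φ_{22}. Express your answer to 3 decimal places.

φ_{22} = (r_2 − r_1²) / (1 − r_1²)
r_1² = (0.24)² = 0.0576
Numerator = -0.303 − 0.0576 = -0.3606; denominator = 1 − 0.0576 = 0.9424
φ_{22} = -0.3606 / 0.9424 = -0.383

-0.383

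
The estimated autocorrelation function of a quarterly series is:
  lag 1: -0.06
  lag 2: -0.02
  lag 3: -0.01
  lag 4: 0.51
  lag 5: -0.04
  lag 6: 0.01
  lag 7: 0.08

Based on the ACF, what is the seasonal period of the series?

The largest autocorrelation is r_4 = 0.51; the remaining lags stay at or below 0.08.
The dominant spike at lag 4 indicates a seasonal period of 4.

4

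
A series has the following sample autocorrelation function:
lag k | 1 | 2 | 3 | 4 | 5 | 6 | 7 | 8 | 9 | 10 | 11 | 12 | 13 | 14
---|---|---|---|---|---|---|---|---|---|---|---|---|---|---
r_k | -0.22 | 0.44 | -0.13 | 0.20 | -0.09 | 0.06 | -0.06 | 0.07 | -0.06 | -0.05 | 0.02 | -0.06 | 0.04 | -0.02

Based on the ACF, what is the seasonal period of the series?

2

The largest autocorrelation is r_2 = 0.44, with a weaker echo at lag 4 (0.20); the remaining lags stay at or below 0.07.
The dominant spike at lag 2 indicates a seasonal period of 2.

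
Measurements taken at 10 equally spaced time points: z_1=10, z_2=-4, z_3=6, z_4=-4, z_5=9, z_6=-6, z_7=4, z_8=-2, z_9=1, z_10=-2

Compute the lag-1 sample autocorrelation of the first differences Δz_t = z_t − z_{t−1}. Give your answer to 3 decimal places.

First differences Δz: -14, 10, -10, 13, -15, 10, -6, 3, -3
Mean of differences = -1.3333
Numerator Σ(Δz_t−Δz̄)(Δz_{t+1}−Δz̄) = -797.1111
Denominator Σ(Δz_t−Δz̄)² = 928.0000
r_1(Δz) = -797.1111 / 928.0000 = -0.859

-0.859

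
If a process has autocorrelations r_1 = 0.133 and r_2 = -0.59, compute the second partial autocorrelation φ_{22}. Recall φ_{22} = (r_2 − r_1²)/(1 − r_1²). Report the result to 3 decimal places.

φ_{22} = (r_2 − r_1²) / (1 − r_1²)
r_1² = (0.133)² = 0.017689
Numerator = -0.59 − 0.0177 = -0.6077; denominator = 1 − 0.0177 = 0.9823
φ_{22} = -0.6077 / 0.9823 = -0.619

-0.619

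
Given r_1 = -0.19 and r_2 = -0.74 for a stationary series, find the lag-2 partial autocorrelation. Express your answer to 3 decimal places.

φ_{22} = (r_2 − r_1²) / (1 − r_1²)
r_1² = (-0.19)² = 0.0361
Numerator = -0.74 − 0.0361 = -0.7761; denominator = 1 − 0.0361 = 0.9639
φ_{22} = -0.7761 / 0.9639 = -0.805

-0.805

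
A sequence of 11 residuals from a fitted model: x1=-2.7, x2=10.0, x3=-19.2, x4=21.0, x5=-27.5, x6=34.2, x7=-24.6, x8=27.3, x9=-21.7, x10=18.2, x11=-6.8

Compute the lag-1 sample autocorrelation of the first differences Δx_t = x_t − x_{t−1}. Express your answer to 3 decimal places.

First differences Δx: 12.7, -29.2, 40.2, -48.5, 61.7, -58.8, 51.9, -49.0, 39.9, -25.0
Mean of differences = -0.4100
Numerator Σ(Δx_t−Δx̄)(Δx_{t+1}−Δx̄) = -18659.0161
Denominator Σ(Δx_t−Δx̄)² = 19556.4890
r_1(Δx) = -18659.0161 / 19556.4890 = -0.954

-0.954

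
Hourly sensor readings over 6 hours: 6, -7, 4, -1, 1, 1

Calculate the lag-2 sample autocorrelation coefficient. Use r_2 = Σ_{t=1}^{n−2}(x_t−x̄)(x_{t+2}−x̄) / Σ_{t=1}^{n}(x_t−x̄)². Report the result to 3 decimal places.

0.307

Mean x̄ = (6 − 7 + 4 − 1 + 1 + 1)/6 = 0.6667
Deviations from mean: 5.3333, -7.6667, 3.3333, -1.6667, 0.3333, 0.3333
Σ(x_t−x̄)(x_{t+2}−x̄) = (17.7778) + (12.7778) + (1.1111) + (-0.5556) = 31.1111
Denominator Σ(x_t−x̄)² = 101.3333
r_2 = 31.1111 / 101.3333 = 0.307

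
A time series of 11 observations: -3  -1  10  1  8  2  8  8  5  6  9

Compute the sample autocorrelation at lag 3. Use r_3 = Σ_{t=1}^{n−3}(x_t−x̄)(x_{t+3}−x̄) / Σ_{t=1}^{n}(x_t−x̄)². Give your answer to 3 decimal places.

Mean x̄ = (-3 − 1 + 10 + 1 + 8 + 2 + 8 + 8 + 5 + 6 + 9)/11 = 4.8182
Numerator Σ_{t=1}^{8}(x_t−x̄)(x_{t+3}−x̄) = 11.2645
Denominator Σ(x_t−x̄)² = 193.6364
r_3 = 11.2645 / 193.6364 = 0.058

0.058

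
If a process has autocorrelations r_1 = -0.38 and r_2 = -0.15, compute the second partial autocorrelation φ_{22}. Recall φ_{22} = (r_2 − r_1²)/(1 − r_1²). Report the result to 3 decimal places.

-0.344

φ_{22} = (r_2 − r_1²) / (1 − r_1²)
r_1² = (-0.38)² = 0.1444
Numerator = -0.15 − 0.1444 = -0.2944; denominator = 1 − 0.1444 = 0.8556
φ_{22} = -0.2944 / 0.8556 = -0.344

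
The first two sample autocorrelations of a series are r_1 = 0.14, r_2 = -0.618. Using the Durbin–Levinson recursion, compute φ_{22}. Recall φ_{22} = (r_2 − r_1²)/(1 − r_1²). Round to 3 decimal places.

φ_{22} = (r_2 − r_1²) / (1 − r_1²)
r_1² = (0.14)² = 0.0196
Numerator = -0.618 − 0.0196 = -0.6376; denominator = 1 − 0.0196 = 0.9804
φ_{22} = -0.6376 / 0.9804 = -0.650

-0.650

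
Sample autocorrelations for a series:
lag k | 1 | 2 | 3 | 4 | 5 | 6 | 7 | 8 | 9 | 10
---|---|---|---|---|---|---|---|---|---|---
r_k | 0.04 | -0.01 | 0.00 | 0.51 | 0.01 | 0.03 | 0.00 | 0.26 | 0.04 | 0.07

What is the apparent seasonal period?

The largest autocorrelation is r_4 = 0.51, with a weaker echo at lag 8 (0.26); the remaining lags stay at or below 0.07.
The dominant spike at lag 4 indicates a seasonal period of 4.

4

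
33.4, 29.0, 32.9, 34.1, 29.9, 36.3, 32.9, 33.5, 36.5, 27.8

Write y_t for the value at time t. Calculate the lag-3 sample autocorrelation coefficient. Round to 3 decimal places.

Mean ȳ = (33.4 + 29.0 + 32.9 + 34.1 + 29.9 + 36.3 + 32.9 + 33.5 + 36.5 + 27.8)/10 = 32.6300
Numerator Σ_{t=1}^{7}(y_t−ȳ)(y_{t+3}−ȳ) = 22.9533
Denominator Σ(y_t−ȳ)² = 76.0610
r_3 = 22.9533 / 76.0610 = 0.302

0.302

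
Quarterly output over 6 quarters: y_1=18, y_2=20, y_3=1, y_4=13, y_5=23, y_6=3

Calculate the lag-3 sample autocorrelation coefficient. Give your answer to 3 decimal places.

0.455

Mean ȳ = (18 + 20 + 1 + 13 + 23 + 3)/6 = 13.0000
Deviations from mean: 5.0000, 7.0000, -12.0000, 0.0000, 10.0000, -10.0000
Σ(y_t−ȳ)(y_{t+3}−ȳ) = (0.0000) + (70.0000) + (120.0000) = 190.0000
Denominator Σ(y_t−ȳ)² = 418.0000
r_3 = 190.0000 / 418.0000 = 0.455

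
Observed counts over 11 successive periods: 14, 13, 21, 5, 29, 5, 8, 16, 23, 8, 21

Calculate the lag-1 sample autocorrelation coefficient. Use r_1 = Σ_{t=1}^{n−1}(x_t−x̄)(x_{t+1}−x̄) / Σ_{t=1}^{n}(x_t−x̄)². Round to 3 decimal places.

-0.595

Mean x̄ = (14 + 13 + 21 + 5 + 29 + 5 + 8 + 16 + 23 + 8 + 21)/11 = 14.8182
Numerator Σ_{t=1}^{10}(x_t−x̄)(x_{t+1}−x̄) = -378.3058
Denominator Σ(x_t−x̄)² = 635.6364
r_1 = -378.3058 / 635.6364 = -0.595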